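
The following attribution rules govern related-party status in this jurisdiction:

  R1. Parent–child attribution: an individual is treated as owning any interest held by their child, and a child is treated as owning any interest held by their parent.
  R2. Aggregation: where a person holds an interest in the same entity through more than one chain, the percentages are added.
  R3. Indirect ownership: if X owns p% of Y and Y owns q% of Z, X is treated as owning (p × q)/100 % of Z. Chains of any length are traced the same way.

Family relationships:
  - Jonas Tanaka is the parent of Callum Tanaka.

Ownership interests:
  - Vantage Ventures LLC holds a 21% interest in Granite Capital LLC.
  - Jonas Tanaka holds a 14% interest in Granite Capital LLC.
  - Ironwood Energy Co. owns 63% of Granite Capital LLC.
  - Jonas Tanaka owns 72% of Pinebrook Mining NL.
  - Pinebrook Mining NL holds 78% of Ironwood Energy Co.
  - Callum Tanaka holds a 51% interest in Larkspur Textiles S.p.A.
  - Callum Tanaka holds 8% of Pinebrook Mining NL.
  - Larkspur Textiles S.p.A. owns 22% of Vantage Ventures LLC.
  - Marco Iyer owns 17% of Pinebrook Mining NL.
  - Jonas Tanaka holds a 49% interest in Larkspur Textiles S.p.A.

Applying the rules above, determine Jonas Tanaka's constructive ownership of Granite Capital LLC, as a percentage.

By parent–child attribution (R1), Jonas Tanaka is treated as also owning Callum Tanaka's interest in Larkspur Textiles S.p.A, giving 49% + 51% = 100%.
By parent–child attribution (R1), Jonas Tanaka is treated as also owning Callum Tanaka's interest in Pinebrook Mining NL, giving 72% + 8% = 80%.
Chain via Larkspur Textiles S.p.A. → Vantage Ventures LLC (R3): 100% × 22% × 21% = 4.62% of Granite Capital LLC.
Chain via Pinebrook Mining NL → Ironwood Energy Co. (R3): 80% × 78% × 63% = 39.312% of Granite Capital LLC.
Direct interest in Granite Capital LLC: 14%.
Aggregating (R2): 4.62% + 39.312% + 14% = 57.932%.

57.932%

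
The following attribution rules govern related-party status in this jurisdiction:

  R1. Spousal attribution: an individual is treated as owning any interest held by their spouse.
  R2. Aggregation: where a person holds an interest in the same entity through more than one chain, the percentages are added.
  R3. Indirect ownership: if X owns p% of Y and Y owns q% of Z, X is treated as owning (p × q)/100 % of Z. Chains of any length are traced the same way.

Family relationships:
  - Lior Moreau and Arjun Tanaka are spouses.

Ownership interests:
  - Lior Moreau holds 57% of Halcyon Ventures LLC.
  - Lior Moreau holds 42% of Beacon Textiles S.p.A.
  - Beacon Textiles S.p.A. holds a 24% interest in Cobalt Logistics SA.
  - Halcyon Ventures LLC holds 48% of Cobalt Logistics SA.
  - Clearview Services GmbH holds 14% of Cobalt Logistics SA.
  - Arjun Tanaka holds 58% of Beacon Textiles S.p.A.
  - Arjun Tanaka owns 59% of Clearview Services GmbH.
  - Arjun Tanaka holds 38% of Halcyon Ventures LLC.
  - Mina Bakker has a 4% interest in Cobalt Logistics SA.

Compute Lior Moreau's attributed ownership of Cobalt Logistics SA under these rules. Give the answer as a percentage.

By spousal attribution (R1), Lior Moreau is treated as also owning Arjun Tanaka's interest in Beacon Textiles S.p.A, giving 42% + 58% = 100%.
By spousal attribution (R1), Lior Moreau is treated as also owning Arjun Tanaka's interest in Halcyon Ventures LLC, giving 57% + 38% = 95%.
By spousal attribution (R1), Lior Moreau is treated as owning Arjun Tanaka's 59% interest in Clearview Services GmbH.
Chain via Beacon Textiles S.p.A. (R3): 100% × 24% = 24% of Cobalt Logistics SA.
Chain via Halcyon Ventures LLC (R3): 95% × 48% = 45.6% of Cobalt Logistics SA.
Chain via Clearview Services GmbH (R3): 59% × 14% = 8.26% of Cobalt Logistics SA.
Aggregating (R2): 24% + 45.6% + 8.26% = 77.86%.

77.86%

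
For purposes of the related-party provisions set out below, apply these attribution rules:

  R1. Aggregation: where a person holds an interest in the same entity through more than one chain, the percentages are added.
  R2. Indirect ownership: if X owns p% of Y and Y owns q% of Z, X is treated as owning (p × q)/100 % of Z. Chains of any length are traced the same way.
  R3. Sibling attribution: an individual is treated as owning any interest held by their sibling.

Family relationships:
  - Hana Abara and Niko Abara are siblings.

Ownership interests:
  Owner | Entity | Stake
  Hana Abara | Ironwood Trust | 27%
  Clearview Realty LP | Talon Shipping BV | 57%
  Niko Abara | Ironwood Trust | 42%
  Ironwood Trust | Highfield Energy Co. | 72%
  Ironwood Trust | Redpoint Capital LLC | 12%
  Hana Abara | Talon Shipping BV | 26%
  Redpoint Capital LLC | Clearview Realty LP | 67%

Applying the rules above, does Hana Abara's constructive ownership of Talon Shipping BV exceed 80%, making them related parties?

By sibling attribution (R3), Hana Abara is treated as also owning Niko Abara's interest in Ironwood Trust, giving 27% + 42% = 69%.
Chain via Ironwood Trust → Redpoint Capital LLC → Clearview Realty LP (R2): 69% × 12% × 67% × 57% = 3.162132% of Talon Shipping BV.
Direct interest in Talon Shipping BV: 26%.
Aggregating (R1): 3.162132% + 26% = 29.162132%.
29.162132% does not exceed the 80% threshold, so Hana is not a related party to Talon Shipping BV.

No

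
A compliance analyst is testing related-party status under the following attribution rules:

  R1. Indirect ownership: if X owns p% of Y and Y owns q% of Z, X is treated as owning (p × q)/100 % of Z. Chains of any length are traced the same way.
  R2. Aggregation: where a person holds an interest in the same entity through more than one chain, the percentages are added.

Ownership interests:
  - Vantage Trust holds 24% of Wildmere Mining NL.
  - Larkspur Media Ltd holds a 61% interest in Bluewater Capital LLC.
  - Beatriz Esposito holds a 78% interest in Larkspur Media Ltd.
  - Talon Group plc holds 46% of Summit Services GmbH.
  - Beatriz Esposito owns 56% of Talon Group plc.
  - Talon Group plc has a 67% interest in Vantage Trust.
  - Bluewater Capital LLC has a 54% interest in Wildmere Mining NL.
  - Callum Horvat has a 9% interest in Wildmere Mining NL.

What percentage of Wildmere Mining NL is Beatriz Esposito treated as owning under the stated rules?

Chain via Talon Group plc → Vantage Trust (R1): 56% × 67% × 24% = 9.0048% of Wildmere Mining NL.
Chain via Larkspur Media Ltd → Bluewater Capital LLC (R1): 78% × 61% × 54% = 25.6932% of Wildmere Mining NL.
Aggregating (R2): 9.0048% + 25.6932% = 34.698%.

34.698%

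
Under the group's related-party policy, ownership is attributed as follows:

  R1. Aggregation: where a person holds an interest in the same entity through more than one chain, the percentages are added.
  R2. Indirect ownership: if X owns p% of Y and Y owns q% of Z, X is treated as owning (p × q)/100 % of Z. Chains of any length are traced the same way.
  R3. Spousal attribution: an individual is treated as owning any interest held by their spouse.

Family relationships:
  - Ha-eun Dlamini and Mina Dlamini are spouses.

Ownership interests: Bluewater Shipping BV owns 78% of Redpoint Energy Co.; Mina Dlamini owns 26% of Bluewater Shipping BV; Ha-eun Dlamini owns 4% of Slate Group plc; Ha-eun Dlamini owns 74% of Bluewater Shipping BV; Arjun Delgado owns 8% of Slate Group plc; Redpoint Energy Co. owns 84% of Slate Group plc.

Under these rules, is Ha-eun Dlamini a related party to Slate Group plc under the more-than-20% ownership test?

By spousal attribution (R3), Ha-eun Dlamini is treated as also owning Mina Dlamini's interest in Bluewater Shipping BV, giving 74% + 26% = 100%.
Chain via Bluewater Shipping BV → Redpoint Energy Co. (R2): 100% × 78% × 84% = 65.52% of Slate Group plc.
Direct interest in Slate Group plc: 4%.
Aggregating (R1): 65.52% + 4% = 69.52%.
69.52% exceeds the 20% threshold, so Ha-eun is a related party to Slate Group plc.

Yes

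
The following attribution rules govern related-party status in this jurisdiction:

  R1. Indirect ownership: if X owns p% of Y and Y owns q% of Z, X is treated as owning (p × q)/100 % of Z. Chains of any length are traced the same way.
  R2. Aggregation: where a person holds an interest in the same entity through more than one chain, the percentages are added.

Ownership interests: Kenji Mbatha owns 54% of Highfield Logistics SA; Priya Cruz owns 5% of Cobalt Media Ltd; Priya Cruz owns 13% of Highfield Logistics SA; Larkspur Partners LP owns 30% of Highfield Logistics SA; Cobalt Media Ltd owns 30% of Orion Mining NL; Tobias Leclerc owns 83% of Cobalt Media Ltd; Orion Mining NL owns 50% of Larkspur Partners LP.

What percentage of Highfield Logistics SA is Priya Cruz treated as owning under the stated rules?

Chain via Cobalt Media Ltd → Orion Mining NL → Larkspur Partners LP (R1): 5% × 30% × 50% × 30% = 0.225% of Highfield Logistics SA.
Direct interest in Highfield Logistics SA: 13%.
Aggregating (R2): 0.225% + 13% = 13.225%.

13.225%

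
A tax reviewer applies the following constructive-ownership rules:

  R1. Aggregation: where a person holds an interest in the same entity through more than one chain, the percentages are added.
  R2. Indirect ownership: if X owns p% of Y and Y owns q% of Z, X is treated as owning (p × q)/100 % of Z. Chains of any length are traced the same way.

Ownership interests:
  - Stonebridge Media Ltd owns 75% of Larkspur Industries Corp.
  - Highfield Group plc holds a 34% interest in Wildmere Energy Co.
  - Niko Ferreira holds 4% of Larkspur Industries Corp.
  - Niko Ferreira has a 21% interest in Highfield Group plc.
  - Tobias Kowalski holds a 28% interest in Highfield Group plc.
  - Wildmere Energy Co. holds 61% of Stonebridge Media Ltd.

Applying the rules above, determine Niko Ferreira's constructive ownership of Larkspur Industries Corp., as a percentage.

Chain via Highfield Group plc → Wildmere Energy Co. → Stonebridge Media Ltd (R2): 21% × 34% × 61% × 75% = 3.26655% of Larkspur Industries Corp.
Direct interest in Larkspur Industries Corp: 4%.
Aggregating (R1): 3.26655% + 4% = 7.26655%.

7.26655%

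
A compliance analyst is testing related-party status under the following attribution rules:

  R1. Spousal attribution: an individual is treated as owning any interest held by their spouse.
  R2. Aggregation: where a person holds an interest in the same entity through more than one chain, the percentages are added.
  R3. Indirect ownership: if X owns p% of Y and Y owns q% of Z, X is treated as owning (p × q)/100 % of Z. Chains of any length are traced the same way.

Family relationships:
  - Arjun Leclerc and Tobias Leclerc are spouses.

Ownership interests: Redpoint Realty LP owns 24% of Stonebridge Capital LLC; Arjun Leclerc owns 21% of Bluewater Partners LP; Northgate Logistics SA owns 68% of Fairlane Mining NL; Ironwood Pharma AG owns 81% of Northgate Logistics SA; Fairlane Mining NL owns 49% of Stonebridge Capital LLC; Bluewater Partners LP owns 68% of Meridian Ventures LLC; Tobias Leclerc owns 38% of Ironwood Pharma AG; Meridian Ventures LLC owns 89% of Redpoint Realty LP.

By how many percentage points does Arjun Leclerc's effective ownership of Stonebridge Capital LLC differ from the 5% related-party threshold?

8.306104

By spousal attribution (R1), Arjun Leclerc is treated as owning Tobias Leclerc's 38% interest in Ironwood Pharma AG.
Chain via Bluewater Partners LP → Meridian Ventures LLC → Redpoint Realty LP (R3): 21% × 68% × 89% × 24% = 3.050208% of Stonebridge Capital LLC.
Chain via Ironwood Pharma AG → Northgate Logistics SA → Fairlane Mining NL (R3): 38% × 81% × 68% × 49% = 10.255896% of Stonebridge Capital LLC.
Aggregating (R2): 3.050208% + 10.255896% = 13.306104%.
13.306104% exceeds the 5% threshold by 8.306104 percentage points.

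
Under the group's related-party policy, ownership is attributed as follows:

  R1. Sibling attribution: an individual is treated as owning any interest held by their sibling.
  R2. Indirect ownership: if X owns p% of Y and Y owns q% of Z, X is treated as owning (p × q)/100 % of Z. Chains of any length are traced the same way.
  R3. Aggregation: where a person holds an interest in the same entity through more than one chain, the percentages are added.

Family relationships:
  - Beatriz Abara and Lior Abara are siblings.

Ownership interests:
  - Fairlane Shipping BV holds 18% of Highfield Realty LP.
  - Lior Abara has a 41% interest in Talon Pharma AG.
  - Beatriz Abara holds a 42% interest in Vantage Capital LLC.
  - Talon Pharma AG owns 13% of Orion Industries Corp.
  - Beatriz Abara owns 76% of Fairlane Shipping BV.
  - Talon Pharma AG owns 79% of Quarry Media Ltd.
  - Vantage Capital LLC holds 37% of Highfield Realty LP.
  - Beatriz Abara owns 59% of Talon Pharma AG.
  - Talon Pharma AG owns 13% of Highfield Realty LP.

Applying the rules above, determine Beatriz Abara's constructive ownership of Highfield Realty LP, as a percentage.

42.22%

By sibling attribution (R1), Beatriz Abara is treated as also owning Lior Abara's interest in Talon Pharma AG, giving 59% + 41% = 100%.
Chain via Talon Pharma AG (R2): 100% × 13% = 13% of Highfield Realty LP.
Chain via Fairlane Shipping BV (R2): 76% × 18% = 13.68% of Highfield Realty LP.
Chain via Vantage Capital LLC (R2): 42% × 37% = 15.54% of Highfield Realty LP.
Aggregating (R3): 13% + 13.68% + 15.54% = 42.22%.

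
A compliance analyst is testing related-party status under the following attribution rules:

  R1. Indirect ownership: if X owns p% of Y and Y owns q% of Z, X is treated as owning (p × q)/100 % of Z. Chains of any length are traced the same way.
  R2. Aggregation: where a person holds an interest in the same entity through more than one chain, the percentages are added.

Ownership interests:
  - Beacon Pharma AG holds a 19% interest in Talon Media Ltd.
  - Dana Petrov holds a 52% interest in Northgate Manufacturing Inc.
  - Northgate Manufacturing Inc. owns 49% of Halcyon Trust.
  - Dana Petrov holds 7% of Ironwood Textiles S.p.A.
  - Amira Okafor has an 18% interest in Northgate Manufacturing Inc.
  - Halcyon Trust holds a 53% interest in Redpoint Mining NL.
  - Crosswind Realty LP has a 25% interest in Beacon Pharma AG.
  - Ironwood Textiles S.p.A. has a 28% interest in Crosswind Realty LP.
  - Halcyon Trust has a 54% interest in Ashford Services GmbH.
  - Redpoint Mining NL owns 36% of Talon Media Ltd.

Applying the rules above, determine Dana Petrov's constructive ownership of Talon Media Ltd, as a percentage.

4.954684%

Chain via Northgate Manufacturing Inc. → Halcyon Trust → Redpoint Mining NL (R1): 52% × 49% × 53% × 36% = 4.861584% of Talon Media Ltd.
Chain via Ironwood Textiles S.p.A. → Crosswind Realty LP → Beacon Pharma AG (R1): 7% × 28% × 25% × 19% = 0.0931% of Talon Media Ltd.
Aggregating (R2): 4.861584% + 0.0931% = 4.954684%.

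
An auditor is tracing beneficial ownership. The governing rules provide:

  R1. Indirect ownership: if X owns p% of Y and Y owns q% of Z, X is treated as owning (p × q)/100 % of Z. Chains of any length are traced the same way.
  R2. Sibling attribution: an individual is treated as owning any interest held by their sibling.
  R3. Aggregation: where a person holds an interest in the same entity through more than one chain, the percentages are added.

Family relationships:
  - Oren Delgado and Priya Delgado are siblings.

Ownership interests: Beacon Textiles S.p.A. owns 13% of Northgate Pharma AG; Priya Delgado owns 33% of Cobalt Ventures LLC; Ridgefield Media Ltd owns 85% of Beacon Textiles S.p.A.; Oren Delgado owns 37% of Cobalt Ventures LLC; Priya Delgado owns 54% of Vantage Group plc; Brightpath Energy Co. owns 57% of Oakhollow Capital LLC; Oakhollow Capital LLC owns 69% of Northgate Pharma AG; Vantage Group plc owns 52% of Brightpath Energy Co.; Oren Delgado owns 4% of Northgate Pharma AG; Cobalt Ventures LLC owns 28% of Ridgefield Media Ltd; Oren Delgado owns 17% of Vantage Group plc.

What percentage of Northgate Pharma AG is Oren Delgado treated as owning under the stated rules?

20.686436%

By sibling attribution (R2), Oren Delgado is treated as also owning Priya Delgado's interest in Cobalt Ventures LLC, giving 37% + 33% = 70%.
By sibling attribution (R2), Oren Delgado is treated as also owning Priya Delgado's interest in Vantage Group plc, giving 17% + 54% = 71%.
Chain via Cobalt Ventures LLC → Ridgefield Media Ltd → Beacon Textiles S.p.A. (R1): 70% × 28% × 85% × 13% = 2.1658% of Northgate Pharma AG.
Chain via Vantage Group plc → Brightpath Energy Co. → Oakhollow Capital LLC (R1): 71% × 52% × 57% × 69% = 14.520636% of Northgate Pharma AG.
Direct interest in Northgate Pharma AG: 4%.
Aggregating (R3): 2.1658% + 14.520636% + 4% = 20.686436%.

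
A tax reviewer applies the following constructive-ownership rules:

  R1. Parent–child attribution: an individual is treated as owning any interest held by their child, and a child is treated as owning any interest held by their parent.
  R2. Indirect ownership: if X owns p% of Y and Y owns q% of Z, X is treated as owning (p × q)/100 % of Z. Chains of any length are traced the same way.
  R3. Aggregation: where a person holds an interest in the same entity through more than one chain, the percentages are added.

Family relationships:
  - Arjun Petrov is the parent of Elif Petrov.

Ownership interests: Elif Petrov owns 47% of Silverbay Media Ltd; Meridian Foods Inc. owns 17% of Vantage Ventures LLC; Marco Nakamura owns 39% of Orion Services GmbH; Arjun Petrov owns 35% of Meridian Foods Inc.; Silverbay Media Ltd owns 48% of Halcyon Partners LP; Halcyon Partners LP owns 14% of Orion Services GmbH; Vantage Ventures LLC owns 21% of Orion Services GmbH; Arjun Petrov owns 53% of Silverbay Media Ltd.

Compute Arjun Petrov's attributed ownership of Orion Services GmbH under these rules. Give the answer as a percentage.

7.9695%

By parent–child attribution (R1), Arjun Petrov is treated as also owning Elif Petrov's interest in Silverbay Media Ltd, giving 53% + 47% = 100%.
Chain via Meridian Foods Inc. → Vantage Ventures LLC (R2): 35% × 17% × 21% = 1.2495% of Orion Services GmbH.
Chain via Silverbay Media Ltd → Halcyon Partners LP (R2): 100% × 48% × 14% = 6.72% of Orion Services GmbH.
Aggregating (R3): 1.2495% + 6.72% = 7.9695%.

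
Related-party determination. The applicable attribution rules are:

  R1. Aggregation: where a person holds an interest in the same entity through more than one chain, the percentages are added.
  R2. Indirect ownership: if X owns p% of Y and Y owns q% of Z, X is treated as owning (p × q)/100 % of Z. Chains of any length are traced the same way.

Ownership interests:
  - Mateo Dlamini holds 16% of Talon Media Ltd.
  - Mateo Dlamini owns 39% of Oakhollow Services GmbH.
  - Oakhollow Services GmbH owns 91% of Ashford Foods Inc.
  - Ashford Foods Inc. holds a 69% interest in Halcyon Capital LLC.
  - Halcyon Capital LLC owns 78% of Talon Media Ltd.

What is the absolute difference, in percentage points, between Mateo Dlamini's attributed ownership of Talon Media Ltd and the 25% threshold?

Chain via Oakhollow Services GmbH → Ashford Foods Inc. → Halcyon Capital LLC (R2): 39% × 91% × 69% × 78% = 19.100718% of Talon Media Ltd.
Direct interest in Talon Media Ltd: 16%.
Aggregating (R1): 19.100718% + 16% = 35.100718%.
35.100718% exceeds the 25% threshold by 10.100718 percentage points.

10.100718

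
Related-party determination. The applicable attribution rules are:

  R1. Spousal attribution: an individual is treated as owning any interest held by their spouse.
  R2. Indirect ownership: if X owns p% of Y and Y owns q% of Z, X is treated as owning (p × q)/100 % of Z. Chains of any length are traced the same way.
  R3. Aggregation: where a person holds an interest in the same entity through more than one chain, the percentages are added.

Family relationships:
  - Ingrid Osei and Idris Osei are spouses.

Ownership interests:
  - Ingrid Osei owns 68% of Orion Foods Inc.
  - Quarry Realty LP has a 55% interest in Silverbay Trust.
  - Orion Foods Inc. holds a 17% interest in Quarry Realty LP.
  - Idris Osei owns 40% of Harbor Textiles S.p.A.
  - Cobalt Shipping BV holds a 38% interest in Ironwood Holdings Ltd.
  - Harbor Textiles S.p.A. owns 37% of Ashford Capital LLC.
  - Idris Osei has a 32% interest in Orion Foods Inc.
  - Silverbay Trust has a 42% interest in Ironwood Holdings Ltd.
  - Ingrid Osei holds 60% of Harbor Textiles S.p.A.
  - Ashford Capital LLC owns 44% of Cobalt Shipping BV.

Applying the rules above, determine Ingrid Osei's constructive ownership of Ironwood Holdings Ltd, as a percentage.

10.1134%

By spousal attribution (R1), Ingrid Osei is treated as also owning Idris Osei's interest in Orion Foods Inc, giving 68% + 32% = 100%.
By spousal attribution (R1), Ingrid Osei is treated as also owning Idris Osei's interest in Harbor Textiles S.p.A, giving 60% + 40% = 100%.
Chain via Orion Foods Inc. → Quarry Realty LP → Silverbay Trust (R2): 100% × 17% × 55% × 42% = 3.927% of Ironwood Holdings Ltd.
Chain via Harbor Textiles S.p.A. → Ashford Capital LLC → Cobalt Shipping BV (R2): 100% × 37% × 44% × 38% = 6.1864% of Ironwood Holdings Ltd.
Aggregating (R3): 3.927% + 6.1864% = 10.1134%.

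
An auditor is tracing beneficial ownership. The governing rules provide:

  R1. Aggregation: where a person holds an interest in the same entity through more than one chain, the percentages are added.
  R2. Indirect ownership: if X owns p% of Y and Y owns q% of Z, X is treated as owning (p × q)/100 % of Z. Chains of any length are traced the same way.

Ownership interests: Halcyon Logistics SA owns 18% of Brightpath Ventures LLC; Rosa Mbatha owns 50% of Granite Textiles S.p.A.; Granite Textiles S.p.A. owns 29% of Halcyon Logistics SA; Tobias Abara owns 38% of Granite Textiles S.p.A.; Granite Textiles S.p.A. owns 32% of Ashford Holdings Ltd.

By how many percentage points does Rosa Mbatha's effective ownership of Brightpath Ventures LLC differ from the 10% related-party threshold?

Chain via Granite Textiles S.p.A. → Halcyon Logistics SA (R2): 50% × 29% × 18% = 2.61% of Brightpath Ventures LLC.
2.61% falls short of the 10% threshold by 7.39 percentage points.

7.39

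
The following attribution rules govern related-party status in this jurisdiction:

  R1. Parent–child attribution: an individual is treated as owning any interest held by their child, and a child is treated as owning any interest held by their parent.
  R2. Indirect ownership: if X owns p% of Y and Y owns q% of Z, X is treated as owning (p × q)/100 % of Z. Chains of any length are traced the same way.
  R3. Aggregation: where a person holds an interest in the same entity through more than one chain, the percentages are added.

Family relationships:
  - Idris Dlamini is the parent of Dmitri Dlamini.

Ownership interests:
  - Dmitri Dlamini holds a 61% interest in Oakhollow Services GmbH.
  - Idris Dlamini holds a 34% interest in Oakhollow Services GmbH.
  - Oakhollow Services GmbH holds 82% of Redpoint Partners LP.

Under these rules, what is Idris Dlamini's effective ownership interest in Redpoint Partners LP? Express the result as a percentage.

By parent–child attribution (R1), Idris Dlamini is treated as also owning Dmitri Dlamini's interest in Oakhollow Services GmbH, giving 34% + 61% = 95%.
Chain via Oakhollow Services GmbH (R2): 95% × 82% = 77.9% of Redpoint Partners LP.

77.9%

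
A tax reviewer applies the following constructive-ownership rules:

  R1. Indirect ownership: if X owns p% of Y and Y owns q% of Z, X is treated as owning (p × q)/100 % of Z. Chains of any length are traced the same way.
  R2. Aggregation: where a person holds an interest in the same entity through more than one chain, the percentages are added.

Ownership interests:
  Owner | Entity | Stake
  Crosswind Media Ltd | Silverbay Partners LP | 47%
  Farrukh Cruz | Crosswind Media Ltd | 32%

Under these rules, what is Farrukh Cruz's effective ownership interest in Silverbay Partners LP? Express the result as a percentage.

Chain via Crosswind Media Ltd (R1): 32% × 47% = 15.04% of Silverbay Partners LP.

15.04%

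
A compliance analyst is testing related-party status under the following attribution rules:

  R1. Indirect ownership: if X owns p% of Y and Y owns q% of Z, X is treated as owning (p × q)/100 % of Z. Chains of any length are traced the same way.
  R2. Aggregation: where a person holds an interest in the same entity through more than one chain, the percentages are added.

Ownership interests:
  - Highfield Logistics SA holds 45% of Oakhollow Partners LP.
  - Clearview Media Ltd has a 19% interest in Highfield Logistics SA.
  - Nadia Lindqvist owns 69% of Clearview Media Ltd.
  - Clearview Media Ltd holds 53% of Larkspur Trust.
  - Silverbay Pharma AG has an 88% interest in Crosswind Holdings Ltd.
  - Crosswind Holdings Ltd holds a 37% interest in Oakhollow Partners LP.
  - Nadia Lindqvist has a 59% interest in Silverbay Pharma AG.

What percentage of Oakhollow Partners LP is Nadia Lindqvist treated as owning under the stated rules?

25.1099%

Chain via Silverbay Pharma AG → Crosswind Holdings Ltd (R1): 59% × 88% × 37% = 19.2104% of Oakhollow Partners LP.
Chain via Clearview Media Ltd → Highfield Logistics SA (R1): 69% × 19% × 45% = 5.8995% of Oakhollow Partners LP.
Aggregating (R2): 19.2104% + 5.8995% = 25.1099%.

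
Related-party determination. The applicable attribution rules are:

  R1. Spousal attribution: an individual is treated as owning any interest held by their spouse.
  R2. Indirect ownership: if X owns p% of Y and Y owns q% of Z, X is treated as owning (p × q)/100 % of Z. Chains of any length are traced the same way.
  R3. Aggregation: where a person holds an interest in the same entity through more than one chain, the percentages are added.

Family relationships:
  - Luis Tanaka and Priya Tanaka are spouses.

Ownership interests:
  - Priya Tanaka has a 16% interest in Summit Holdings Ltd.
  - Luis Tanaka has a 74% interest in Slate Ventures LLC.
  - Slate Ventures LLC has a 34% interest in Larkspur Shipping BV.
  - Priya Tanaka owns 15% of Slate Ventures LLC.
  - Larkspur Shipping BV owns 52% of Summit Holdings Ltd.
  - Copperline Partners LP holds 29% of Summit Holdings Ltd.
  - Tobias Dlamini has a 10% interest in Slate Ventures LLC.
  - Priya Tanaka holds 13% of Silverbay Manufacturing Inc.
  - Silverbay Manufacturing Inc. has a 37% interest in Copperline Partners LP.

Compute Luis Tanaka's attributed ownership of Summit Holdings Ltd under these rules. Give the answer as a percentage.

By spousal attribution (R1), Luis Tanaka is treated as also owning Priya Tanaka's interest in Slate Ventures LLC, giving 74% + 15% = 89%.
By spousal attribution (R1), Luis Tanaka is treated as owning Priya Tanaka's 13% interest in Silverbay Manufacturing Inc.
By spousal attribution (R1), Luis Tanaka is treated as owning Priya Tanaka's 16% interest in Summit Holdings Ltd.
Chain via Slate Ventures LLC → Larkspur Shipping BV (R2): 89% × 34% × 52% = 15.7352% of Summit Holdings Ltd.
Chain via Silverbay Manufacturing Inc. → Copperline Partners LP (R2): 13% × 37% × 29% = 1.3949% of Summit Holdings Ltd.
Direct interest in Summit Holdings Ltd: 16%.
Aggregating (R3): 15.7352% + 1.3949% + 16% = 33.1301%.

33.1301%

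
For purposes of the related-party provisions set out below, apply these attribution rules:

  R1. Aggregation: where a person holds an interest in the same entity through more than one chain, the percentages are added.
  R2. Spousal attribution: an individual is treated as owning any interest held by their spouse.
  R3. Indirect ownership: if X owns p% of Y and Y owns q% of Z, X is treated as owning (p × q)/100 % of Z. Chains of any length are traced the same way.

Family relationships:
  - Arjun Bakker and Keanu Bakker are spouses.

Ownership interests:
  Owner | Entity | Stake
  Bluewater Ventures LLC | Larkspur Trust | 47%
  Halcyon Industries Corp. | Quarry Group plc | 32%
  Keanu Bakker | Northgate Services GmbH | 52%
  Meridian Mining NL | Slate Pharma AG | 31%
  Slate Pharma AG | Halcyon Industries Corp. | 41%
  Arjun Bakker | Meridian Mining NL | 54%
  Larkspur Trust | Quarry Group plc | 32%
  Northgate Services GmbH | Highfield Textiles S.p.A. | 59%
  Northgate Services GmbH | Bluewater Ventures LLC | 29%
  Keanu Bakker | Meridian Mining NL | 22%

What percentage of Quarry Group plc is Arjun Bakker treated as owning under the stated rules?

By spousal attribution (R2), Arjun Bakker is treated as also owning Keanu Bakker's interest in Meridian Mining NL, giving 54% + 22% = 76%.
By spousal attribution (R2), Arjun Bakker is treated as owning Keanu Bakker's 52% interest in Northgate Services GmbH.
Chain via Meridian Mining NL → Slate Pharma AG → Halcyon Industries Corp. (R3): 76% × 31% × 41% × 32% = 3.091072% of Quarry Group plc.
Chain via Northgate Services GmbH → Bluewater Ventures LLC → Larkspur Trust (R3): 52% × 29% × 47% × 32% = 2.268032% of Quarry Group plc.
Aggregating (R1): 3.091072% + 2.268032% = 5.359104%.

5.359104%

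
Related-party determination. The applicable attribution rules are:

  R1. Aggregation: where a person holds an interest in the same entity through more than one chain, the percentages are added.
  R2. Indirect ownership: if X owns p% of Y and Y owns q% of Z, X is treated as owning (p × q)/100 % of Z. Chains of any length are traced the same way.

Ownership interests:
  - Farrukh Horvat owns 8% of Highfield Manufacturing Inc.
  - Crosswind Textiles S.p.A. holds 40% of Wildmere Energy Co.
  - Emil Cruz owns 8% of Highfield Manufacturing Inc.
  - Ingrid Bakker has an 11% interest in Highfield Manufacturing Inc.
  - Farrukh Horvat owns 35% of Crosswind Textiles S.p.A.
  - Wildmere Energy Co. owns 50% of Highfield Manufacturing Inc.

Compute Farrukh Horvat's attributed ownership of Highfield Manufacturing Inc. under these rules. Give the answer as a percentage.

Chain via Crosswind Textiles S.p.A. → Wildmere Energy Co. (R2): 35% × 40% × 50% = 7% of Highfield Manufacturing Inc.
Direct interest in Highfield Manufacturing Inc: 8%.
Aggregating (R1): 7% + 8% = 15%.

15%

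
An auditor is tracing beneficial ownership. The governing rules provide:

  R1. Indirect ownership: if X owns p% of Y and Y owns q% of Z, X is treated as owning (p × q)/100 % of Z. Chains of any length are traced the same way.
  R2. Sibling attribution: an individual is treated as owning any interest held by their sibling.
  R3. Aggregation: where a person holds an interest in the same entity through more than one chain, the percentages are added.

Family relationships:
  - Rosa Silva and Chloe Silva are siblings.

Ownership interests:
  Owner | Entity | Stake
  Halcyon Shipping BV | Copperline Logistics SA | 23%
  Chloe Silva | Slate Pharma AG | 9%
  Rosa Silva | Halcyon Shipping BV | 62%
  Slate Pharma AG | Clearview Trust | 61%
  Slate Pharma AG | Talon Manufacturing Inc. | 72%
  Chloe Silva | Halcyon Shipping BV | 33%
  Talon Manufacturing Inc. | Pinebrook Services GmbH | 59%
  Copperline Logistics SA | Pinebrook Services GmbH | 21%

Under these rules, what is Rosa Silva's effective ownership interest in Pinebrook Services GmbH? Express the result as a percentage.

8.4117%

By sibling attribution (R2), Rosa Silva is treated as also owning Chloe Silva's interest in Halcyon Shipping BV, giving 62% + 33% = 95%.
By sibling attribution (R2), Rosa Silva is treated as owning Chloe Silva's 9% interest in Slate Pharma AG.
Chain via Halcyon Shipping BV → Copperline Logistics SA (R1): 95% × 23% × 21% = 4.5885% of Pinebrook Services GmbH.
Chain via Slate Pharma AG → Talon Manufacturing Inc. (R1): 9% × 72% × 59% = 3.8232% of Pinebrook Services GmbH.
Aggregating (R3): 4.5885% + 3.8232% = 8.4117%.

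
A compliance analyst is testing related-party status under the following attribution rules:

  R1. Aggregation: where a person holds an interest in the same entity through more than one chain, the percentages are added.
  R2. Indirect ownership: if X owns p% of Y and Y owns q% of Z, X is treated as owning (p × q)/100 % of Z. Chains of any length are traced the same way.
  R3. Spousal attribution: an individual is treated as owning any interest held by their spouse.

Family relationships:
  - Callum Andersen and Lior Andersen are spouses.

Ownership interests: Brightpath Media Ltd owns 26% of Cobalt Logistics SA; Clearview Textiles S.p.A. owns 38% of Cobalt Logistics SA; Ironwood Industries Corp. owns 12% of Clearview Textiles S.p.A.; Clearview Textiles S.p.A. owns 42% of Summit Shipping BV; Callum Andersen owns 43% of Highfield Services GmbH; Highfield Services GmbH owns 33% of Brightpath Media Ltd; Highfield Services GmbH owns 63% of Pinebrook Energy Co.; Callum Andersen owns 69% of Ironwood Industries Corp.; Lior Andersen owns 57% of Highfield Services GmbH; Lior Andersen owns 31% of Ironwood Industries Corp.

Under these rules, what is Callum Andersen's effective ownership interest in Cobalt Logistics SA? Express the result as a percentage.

13.14%

By spousal attribution (R3), Callum Andersen is treated as also owning Lior Andersen's interest in Highfield Services GmbH, giving 43% + 57% = 100%.
By spousal attribution (R3), Callum Andersen is treated as also owning Lior Andersen's interest in Ironwood Industries Corp, giving 69% + 31% = 100%.
Chain via Highfield Services GmbH → Brightpath Media Ltd (R2): 100% × 33% × 26% = 8.58% of Cobalt Logistics SA.
Chain via Ironwood Industries Corp. → Clearview Textiles S.p.A. (R2): 100% × 12% × 38% = 4.56% of Cobalt Logistics SA.
Aggregating (R1): 8.58% + 4.56% = 13.14%.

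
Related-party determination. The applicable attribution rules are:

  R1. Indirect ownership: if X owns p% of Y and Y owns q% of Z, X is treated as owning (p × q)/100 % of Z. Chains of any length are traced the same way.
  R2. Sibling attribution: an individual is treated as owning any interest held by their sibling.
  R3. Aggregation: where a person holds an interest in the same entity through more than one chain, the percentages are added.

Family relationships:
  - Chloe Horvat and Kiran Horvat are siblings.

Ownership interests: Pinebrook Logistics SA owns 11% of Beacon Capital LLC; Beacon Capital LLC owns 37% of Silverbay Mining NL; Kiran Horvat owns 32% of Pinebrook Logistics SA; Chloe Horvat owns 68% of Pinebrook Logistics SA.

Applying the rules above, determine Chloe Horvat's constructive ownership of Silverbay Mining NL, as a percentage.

By sibling attribution (R2), Chloe Horvat is treated as also owning Kiran Horvat's interest in Pinebrook Logistics SA, giving 68% + 32% = 100%.
Chain via Pinebrook Logistics SA → Beacon Capital LLC (R1): 100% × 11% × 37% = 4.07% of Silverbay Mining NL.

4.07%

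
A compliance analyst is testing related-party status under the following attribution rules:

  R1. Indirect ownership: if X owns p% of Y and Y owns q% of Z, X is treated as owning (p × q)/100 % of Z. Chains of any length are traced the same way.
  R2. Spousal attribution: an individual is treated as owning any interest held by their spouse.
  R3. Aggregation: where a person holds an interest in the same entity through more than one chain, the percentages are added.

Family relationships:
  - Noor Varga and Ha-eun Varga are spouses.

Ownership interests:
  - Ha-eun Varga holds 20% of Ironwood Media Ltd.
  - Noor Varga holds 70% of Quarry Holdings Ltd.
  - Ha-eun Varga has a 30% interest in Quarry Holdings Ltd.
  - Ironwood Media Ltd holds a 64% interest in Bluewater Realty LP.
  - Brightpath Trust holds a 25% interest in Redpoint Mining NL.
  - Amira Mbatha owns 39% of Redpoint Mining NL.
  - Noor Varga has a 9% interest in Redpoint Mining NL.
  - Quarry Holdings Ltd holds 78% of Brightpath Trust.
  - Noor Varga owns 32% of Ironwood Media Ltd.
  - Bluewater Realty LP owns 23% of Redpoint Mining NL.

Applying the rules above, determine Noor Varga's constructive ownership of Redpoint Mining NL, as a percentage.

36.1544%

By spousal attribution (R2), Noor Varga is treated as also owning Ha-eun Varga's interest in Ironwood Media Ltd, giving 32% + 20% = 52%.
By spousal attribution (R2), Noor Varga is treated as also owning Ha-eun Varga's interest in Quarry Holdings Ltd, giving 70% + 30% = 100%.
Chain via Ironwood Media Ltd → Bluewater Realty LP (R1): 52% × 64% × 23% = 7.6544% of Redpoint Mining NL.
Chain via Quarry Holdings Ltd → Brightpath Trust (R1): 100% × 78% × 25% = 19.5% of Redpoint Mining NL.
Direct interest in Redpoint Mining NL: 9%.
Aggregating (R3): 7.6544% + 19.5% + 9% = 36.1544%.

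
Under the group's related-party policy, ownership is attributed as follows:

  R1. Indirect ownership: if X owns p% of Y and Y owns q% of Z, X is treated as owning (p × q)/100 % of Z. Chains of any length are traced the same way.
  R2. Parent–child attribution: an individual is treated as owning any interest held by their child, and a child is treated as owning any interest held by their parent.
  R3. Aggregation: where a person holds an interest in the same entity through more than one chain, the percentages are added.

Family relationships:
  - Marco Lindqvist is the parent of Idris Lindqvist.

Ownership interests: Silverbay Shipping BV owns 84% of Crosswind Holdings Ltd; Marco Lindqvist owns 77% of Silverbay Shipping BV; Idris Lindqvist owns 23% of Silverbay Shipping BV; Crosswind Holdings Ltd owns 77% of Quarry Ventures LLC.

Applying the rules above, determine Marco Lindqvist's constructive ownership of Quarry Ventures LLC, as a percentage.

64.68%

By parent–child attribution (R2), Marco Lindqvist is treated as also owning Idris Lindqvist's interest in Silverbay Shipping BV, giving 77% + 23% = 100%.
Chain via Silverbay Shipping BV → Crosswind Holdings Ltd (R1): 100% × 84% × 77% = 64.68% of Quarry Ventures LLC.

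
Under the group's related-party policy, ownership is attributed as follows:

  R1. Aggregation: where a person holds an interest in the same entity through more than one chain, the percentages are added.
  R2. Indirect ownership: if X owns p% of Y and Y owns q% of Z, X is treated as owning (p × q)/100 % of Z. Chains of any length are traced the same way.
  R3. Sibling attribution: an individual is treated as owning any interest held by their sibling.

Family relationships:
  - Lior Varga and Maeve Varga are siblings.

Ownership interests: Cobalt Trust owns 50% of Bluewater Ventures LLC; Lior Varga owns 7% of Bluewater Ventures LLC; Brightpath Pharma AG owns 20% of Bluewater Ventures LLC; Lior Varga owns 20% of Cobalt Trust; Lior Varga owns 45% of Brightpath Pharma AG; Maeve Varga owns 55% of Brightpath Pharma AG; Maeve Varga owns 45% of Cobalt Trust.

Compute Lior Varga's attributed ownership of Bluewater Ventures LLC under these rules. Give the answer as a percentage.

59.5%

By sibling attribution (R3), Lior Varga is treated as also owning Maeve Varga's interest in Cobalt Trust, giving 20% + 45% = 65%.
By sibling attribution (R3), Lior Varga is treated as also owning Maeve Varga's interest in Brightpath Pharma AG, giving 45% + 55% = 100%.
Chain via Cobalt Trust (R2): 65% × 50% = 32.5% of Bluewater Ventures LLC.
Chain via Brightpath Pharma AG (R2): 100% × 20% = 20% of Bluewater Ventures LLC.
Direct interest in Bluewater Ventures LLC: 7%.
Aggregating (R1): 32.5% + 20% + 7% = 59.5%.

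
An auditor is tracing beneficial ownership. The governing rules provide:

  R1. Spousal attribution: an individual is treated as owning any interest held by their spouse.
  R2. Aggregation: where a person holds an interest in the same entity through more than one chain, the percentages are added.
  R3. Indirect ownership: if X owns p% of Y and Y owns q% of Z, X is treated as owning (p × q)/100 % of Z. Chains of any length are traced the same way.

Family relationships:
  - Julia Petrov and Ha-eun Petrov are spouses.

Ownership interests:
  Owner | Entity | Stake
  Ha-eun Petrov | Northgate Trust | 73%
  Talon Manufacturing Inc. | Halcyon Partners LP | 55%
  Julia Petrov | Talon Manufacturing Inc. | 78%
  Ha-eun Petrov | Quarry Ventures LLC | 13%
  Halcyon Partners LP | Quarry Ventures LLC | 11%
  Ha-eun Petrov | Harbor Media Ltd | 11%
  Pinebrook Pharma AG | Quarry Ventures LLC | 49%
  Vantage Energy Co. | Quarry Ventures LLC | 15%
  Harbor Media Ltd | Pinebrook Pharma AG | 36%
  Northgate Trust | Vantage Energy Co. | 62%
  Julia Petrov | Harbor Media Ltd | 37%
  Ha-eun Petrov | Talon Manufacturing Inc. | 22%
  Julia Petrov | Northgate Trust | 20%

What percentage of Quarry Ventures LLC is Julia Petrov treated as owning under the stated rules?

36.1662%

By spousal attribution (R1), Julia Petrov is treated as also owning Ha-eun Petrov's interest in Talon Manufacturing Inc, giving 78% + 22% = 100%.
By spousal attribution (R1), Julia Petrov is treated as also owning Ha-eun Petrov's interest in Harbor Media Ltd, giving 37% + 11% = 48%.
By spousal attribution (R1), Julia Petrov is treated as also owning Ha-eun Petrov's interest in Northgate Trust, giving 20% + 73% = 93%.
By spousal attribution (R1), Julia Petrov is treated as owning Ha-eun Petrov's 13% interest in Quarry Ventures LLC.
Chain via Talon Manufacturing Inc. → Halcyon Partners LP (R3): 100% × 55% × 11% = 6.05% of Quarry Ventures LLC.
Chain via Harbor Media Ltd → Pinebrook Pharma AG (R3): 48% × 36% × 49% = 8.4672% of Quarry Ventures LLC.
Chain via Northgate Trust → Vantage Energy Co. (R3): 93% × 62% × 15% = 8.649% of Quarry Ventures LLC.
Direct interest in Quarry Ventures LLC: 13%.
Aggregating (R2): 6.05% + 8.4672% + 8.649% + 13% = 36.1662%.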